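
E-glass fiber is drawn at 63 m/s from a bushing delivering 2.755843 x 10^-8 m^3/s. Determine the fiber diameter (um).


Cross-sectional area from continuity:
  A = Q / v = 2.755843 x 10^-8 / 63 = 4.374354 x 10^-10 m^2
Diameter from circular cross-section:
  d = sqrt(4A / pi) * 10^6 (m -> um)
  d = sqrt(4 * 4.374354 x 10^-10 / pi) * 10^6 = 23.6 um

23.6 um


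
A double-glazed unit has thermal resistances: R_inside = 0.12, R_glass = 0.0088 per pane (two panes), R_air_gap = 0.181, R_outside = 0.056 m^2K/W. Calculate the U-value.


Total thermal resistance (series):
  R_total = R_in + R_glass + R_air + R_glass + R_out
  R_total = 0.12 + 0.0088 + 0.181 + 0.0088 + 0.056 = 0.3746 m^2K/W
U-value = 1 / R_total = 1 / 0.3746 = 2.67 W/m^2K

2.67 W/m^2K


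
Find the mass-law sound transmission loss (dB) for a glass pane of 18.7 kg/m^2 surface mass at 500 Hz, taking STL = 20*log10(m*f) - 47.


Mass law: STL = 20 * log10(m * f) - 47
  m * f = 18.7 * 500 = 9350
  log10(9350) = 3.97081
  STL = 20 * 3.97081 - 47 = 79.4162 - 47 = 32.4 dB

32.4 dB


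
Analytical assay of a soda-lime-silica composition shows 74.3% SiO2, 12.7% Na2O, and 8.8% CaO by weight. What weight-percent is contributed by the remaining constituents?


Sum the three major oxides:
  SiO2 + Na2O + CaO = 74.3 + 12.7 + 8.8 = 95.8%
Subtract from 100%:
  Others = 100 - 95.8 = 4.2%

4.2%


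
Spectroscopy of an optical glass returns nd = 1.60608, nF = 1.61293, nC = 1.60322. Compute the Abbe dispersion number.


Abbe number formula: Vd = (nd - 1) / (nF - nC)
  nd - 1 = 1.60608 - 1 = 0.60608
  nF - nC = 1.61293 - 1.60322 = 0.00971
  Vd = 0.60608 / 0.00971 = 62.42

62.42


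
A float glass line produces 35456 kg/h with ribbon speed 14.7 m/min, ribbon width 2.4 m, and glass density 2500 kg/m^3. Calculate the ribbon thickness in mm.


Ribbon cross-section from mass balance:
  Volume rate = throughput / density = 35456 / 2500 = 14.1824 m^3/h
  thickness = volume rate / (speed * 60 * width), i.e.
  thickness = throughput / (60 * speed * width * density) * 1000
  thickness = 35456 / (60 * 14.7 * 2.4 * 2500) * 1000 = 6.7 mm

6.7 mm


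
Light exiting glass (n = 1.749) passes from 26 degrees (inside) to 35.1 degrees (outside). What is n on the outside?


Apply Snell's law: n1 * sin(theta1) = n2 * sin(theta2)
  n2 = n1 * sin(theta1) / sin(theta2)
  sin(26) = 0.438371
  sin(35.1) = 0.575005
  n2 = 1.749 * 0.438371 / 0.575005 = 1.3334

1.3334


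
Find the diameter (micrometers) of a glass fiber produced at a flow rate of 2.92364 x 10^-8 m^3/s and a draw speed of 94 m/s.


Cross-sectional area from continuity:
  A = Q / v = 2.92364 x 10^-8 / 94 = 3.110255 x 10^-10 m^2
Diameter from circular cross-section:
  d = sqrt(4A / pi) * 10^6 (m -> um)
  d = sqrt(4 * 3.110255 x 10^-10 / pi) * 10^6 = 19.9 um

19.9 um


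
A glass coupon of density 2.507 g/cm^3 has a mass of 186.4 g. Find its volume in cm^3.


Rearrange rho = m / V:
  V = m / rho
  V = 186.4 / 2.507 = 74.352 cm^3

74.352 cm^3


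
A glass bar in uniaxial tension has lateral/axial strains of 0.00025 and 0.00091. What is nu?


Poisson's ratio: nu = lateral strain / axial strain
  nu = 0.00025 / 0.00091 = 0.2747

0.2747


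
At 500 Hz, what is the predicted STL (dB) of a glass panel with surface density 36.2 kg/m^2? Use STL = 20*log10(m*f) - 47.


Mass law: STL = 20 * log10(m * f) - 47
  m * f = 36.2 * 500 = 18100
  log10(18100) = 4.25768
  STL = 20 * 4.25768 - 47 = 85.1536 - 47 = 38.2 dB

38.2 dB


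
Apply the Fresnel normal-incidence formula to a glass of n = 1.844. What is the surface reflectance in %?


Fresnel reflectance at normal incidence:
  R = ((n - 1)/(n + 1))^2
  (n - 1)/(n + 1) = (1.844 - 1)/(1.844 + 1) = 0.296765
  R = 0.296765^2 = 0.0880695
  R(%) = 0.0880695 * 100 = 8.807%

8.807%


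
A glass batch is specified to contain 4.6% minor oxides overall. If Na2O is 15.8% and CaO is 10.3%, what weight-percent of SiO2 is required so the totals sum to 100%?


Known pieces sum to 100%:
  SiO2 = 100 - (others + Na2O + CaO)
  SiO2 = 100 - (4.6 + 15.8 + 10.3) = 69.3%

69.3%


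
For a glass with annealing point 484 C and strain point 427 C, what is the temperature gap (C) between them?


Gap = T_anneal - T_strain:
  gap = 484 - 427 = 57 C

57 C


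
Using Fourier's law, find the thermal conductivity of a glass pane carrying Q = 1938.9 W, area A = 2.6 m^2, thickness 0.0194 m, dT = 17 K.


Fourier's law rearranged: k = Q * t / (A * dT)
  Numerator = 1938.9 * 0.0194 = 37.61466
  Denominator = 2.6 * 17 = 44.2
  k = 37.61466 / 44.2 = 0.851 W/mK

0.851 W/mK


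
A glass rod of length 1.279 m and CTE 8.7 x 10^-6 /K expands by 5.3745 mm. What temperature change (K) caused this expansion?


Rearrange dL = alpha * L0 * dT for dT:
  dT = dL / (alpha * L0)
  dL (m) = 5.3745 / 1000 = 0.0053745
  dT = 0.0053745 / ((8.7 x 10^-6) * 1.279) = 483.0 K

483.0 K


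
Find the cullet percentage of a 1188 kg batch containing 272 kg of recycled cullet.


Cullet ratio = (cullet mass / total batch mass) * 100
  Ratio = 272 / 1188 * 100 = 22.9%

22.9%


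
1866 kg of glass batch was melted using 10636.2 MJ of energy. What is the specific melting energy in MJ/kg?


Rearrange E = m * s for s:
  s = E / m
  s = 10636.2 / 1866 = 5.7 MJ/kg

5.7 MJ/kg


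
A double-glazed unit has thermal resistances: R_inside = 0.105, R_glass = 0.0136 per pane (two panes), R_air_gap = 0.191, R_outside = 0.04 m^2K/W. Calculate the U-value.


Total thermal resistance (series):
  R_total = R_in + R_glass + R_air + R_glass + R_out
  R_total = 0.105 + 0.0136 + 0.191 + 0.0136 + 0.04 = 0.3632 m^2K/W
U-value = 1 / R_total = 1 / 0.3632 = 2.753 W/m^2K

2.753 W/m^2K


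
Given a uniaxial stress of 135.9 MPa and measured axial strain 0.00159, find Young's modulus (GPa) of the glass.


Young's modulus: E = stress / strain
  E = 135.9 MPa / 0.00159 = 85471.7 MPa
Convert to GPa: 85471.7 / 1000 = 85.47 GPa

85.47 GPa


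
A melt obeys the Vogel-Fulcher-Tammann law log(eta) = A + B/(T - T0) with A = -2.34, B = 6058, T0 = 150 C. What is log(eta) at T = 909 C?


VFT equation: log(eta) = A + B / (T - T0)
  T - T0 = 909 - 150 = 759
  B / (T - T0) = 6058 / 759 = 7.982
  log(eta) = -2.34 + 7.982 = 5.642

5.642


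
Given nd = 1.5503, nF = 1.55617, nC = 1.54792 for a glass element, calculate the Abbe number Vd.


Abbe number formula: Vd = (nd - 1) / (nF - nC)
  nd - 1 = 1.5503 - 1 = 0.5503
  nF - nC = 1.55617 - 1.54792 = 0.00825
  Vd = 0.5503 / 0.00825 = 66.7

66.7


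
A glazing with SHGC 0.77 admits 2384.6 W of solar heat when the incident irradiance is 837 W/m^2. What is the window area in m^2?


Rearrange Q = Area * SHGC * Irradiance:
  Area = Q / (SHGC * Irradiance)
  Area = 2384.6 / (0.77 * 837) = 3.7 m^2

3.7 m^2


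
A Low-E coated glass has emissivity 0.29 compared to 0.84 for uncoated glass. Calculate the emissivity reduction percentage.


Percentage reduction = (1 - coated/uncoated) * 100
  Ratio = 0.29 / 0.84 = 0.3452
  Reduction = (1 - 0.3452) * 100 = 65.5%

65.5%


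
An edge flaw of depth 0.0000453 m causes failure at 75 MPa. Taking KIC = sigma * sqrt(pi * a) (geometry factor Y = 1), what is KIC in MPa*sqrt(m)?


Fracture toughness: KIC = sigma * sqrt(pi * a)
  pi * a = pi * 0.0000453 = 0.000142314
  sqrt(pi * a) = 0.01193
  KIC = 75 * 0.01193 = 0.895 MPa*sqrt(m)

0.895 MPa*sqrt(m)


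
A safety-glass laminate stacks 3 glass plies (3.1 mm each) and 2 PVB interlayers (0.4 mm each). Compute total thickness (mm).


Total thickness = glass contribution + PVB contribution
  Glass: 3 * 3.1 = 9.3 mm
  PVB: 2 * 0.4 = 0.8 mm
  Total = 9.3 + 0.8 = 10.1 mm

10.1 mm


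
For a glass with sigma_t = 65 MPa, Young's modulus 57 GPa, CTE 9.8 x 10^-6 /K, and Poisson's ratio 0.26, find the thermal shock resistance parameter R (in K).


Thermal shock resistance: R = sigma * (1 - nu) / (E * alpha)
  Numerator = 65 * (1 - 0.26) = 48.1
  Denominator = 57 * 1000 * (9.8 x 10^-6) = 0.5586
  R = 48.1 / 0.5586 = 86.1 K

86.1 K


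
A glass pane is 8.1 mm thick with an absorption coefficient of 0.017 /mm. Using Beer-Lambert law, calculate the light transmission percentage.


Beer-Lambert law: T = exp(-alpha * thickness)
  exponent = -0.017 * 8.1 = -0.1377
  T = exp(-0.1377) = 0.8714
  Percentage = 0.8714 * 100 = 87.14%

87.14%


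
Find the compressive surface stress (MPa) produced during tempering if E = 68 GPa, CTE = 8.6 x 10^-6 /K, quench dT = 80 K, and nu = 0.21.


Tempering stress: sigma = E * alpha * dT / (1 - nu)
  E (MPa) = 68 * 1000 = 68000
  Numerator = 68000 * (8.6 x 10^-6) * 80 = 46.784
  Denominator = 1 - 0.21 = 0.79
  sigma = 46.784 / 0.79 = 59.2 MPa

59.2 MPa


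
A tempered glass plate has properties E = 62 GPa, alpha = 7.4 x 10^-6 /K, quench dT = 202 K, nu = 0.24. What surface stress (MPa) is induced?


Tempering stress: sigma = E * alpha * dT / (1 - nu)
  E (MPa) = 62 * 1000 = 62000
  Numerator = 62000 * (7.4 x 10^-6) * 202 = 92.6776
  Denominator = 1 - 0.24 = 0.76
  sigma = 92.6776 / 0.76 = 121.9 MPa

121.9 MPa


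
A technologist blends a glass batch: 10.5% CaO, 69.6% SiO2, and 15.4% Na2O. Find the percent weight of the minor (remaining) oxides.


Sum the three major oxides:
  SiO2 + Na2O + CaO = 69.6 + 15.4 + 10.5 = 95.5%
Subtract from 100%:
  Others = 100 - 95.5 = 4.5%

4.5%


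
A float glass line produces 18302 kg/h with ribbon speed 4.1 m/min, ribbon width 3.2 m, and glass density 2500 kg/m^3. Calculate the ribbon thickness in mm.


Ribbon cross-section from mass balance:
  Volume rate = throughput / density = 18302 / 2500 = 7.3208 m^3/h
  thickness = volume rate / (speed * 60 * width), i.e.
  thickness = throughput / (60 * speed * width * density) * 1000
  thickness = 18302 / (60 * 4.1 * 3.2 * 2500) * 1000 = 9.3 mm

9.3 mm


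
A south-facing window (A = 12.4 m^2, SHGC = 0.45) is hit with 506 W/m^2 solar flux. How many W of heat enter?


Solar heat gain: Q = Area * SHGC * Irradiance
  Q = 12.4 * 0.45 * 506 = 2823.5 W

2823.5 W


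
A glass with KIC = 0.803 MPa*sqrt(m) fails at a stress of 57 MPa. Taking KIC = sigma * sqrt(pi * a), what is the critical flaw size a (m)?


Rearrange KIC = sigma * sqrt(pi * a):
  sqrt(pi * a) = KIC / sigma
  sqrt(pi * a) = 0.803 / 57 = 0.014088
  a = (KIC / sigma)^2 / pi
  a = 0.014088^2 / pi = 0.0000632 m

0.0000632 m


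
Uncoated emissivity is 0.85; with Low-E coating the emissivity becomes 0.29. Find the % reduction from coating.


Percentage reduction = (1 - coated/uncoated) * 100
  Ratio = 0.29 / 0.85 = 0.3412
  Reduction = (1 - 0.3412) * 100 = 65.9%

65.9%


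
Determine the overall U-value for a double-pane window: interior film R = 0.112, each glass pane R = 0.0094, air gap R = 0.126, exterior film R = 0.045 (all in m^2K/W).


Total thermal resistance (series):
  R_total = R_in + R_glass + R_air + R_glass + R_out
  R_total = 0.112 + 0.0094 + 0.126 + 0.0094 + 0.045 = 0.3018 m^2K/W
U-value = 1 / R_total = 1 / 0.3018 = 3.313 W/m^2K

3.313 W/m^2K


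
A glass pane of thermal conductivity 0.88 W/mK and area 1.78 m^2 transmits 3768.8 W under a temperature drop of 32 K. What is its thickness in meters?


Fourier's law: t = k * A * dT / Q
  t = 0.88 * 1.78 * 32 / 3768.8
  t = 50.1248 / 3768.8 = 0.0133 m

0.0133 m


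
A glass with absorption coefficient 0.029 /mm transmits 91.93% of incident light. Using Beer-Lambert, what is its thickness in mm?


Rearrange T = exp(-alpha * thickness):
  thickness = -ln(T) / alpha
  T = 91.93/100 = 0.9193
  ln(T) = -0.08414
  -ln(T) = 0.08414
  thickness = 0.08414 / 0.029 = 2.9 mm

2.9 mm


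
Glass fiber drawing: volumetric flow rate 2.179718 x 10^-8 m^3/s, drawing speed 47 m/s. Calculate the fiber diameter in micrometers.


Cross-sectional area from continuity:
  A = Q / v = 2.179718 x 10^-8 / 47 = 4.637698 x 10^-10 m^2
Diameter from circular cross-section:
  d = sqrt(4A / pi) * 10^6 (m -> um)
  d = sqrt(4 * 4.637698 x 10^-10 / pi) * 10^6 = 24.3 um

24.3 um


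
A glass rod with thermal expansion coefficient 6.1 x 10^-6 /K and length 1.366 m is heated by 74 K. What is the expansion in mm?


Thermal expansion formula: dL = alpha * L0 * dT
  dL = (6.1 x 10^-6) * 1.366 * 74 = 0.00061661 m
Convert to mm: 0.00061661 * 1000 = 0.6166 mm

0.6166 mm


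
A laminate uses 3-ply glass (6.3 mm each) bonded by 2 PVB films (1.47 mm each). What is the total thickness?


Total thickness = glass contribution + PVB contribution
  Glass: 3 * 6.3 = 18.9 mm
  PVB: 2 * 1.47 = 2.94 mm
  Total = 18.9 + 2.94 = 21.84 mm

21.84 mm


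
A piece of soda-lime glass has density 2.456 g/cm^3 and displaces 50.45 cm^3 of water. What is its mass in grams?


Rearrange rho = m / V:
  m = rho * V
  m = 2.456 * 50.45 = 123.905 g

123.905 g


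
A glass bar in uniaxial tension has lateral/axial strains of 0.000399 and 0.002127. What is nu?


Poisson's ratio: nu = lateral strain / axial strain
  nu = 0.000399 / 0.002127 = 0.1876

0.1876


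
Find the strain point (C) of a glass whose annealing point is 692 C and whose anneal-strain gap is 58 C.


Strain point = annealing point - difference:
  T_strain = 692 - 58 = 634 C

634 C


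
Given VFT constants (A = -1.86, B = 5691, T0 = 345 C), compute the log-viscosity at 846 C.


VFT equation: log(eta) = A + B / (T - T0)
  T - T0 = 846 - 345 = 501
  B / (T - T0) = 5691 / 501 = 11.359
  log(eta) = -1.86 + 11.359 = 9.499

9.499


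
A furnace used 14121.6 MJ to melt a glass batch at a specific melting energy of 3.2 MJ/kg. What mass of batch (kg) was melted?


Rearrange E = m * s for m:
  m = E / s
  m = 14121.6 / 3.2 = 4413.0 kg

4413.0 kg


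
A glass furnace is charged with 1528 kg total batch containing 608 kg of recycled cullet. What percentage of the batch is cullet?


Cullet ratio = (cullet mass / total batch mass) * 100
  Ratio = 608 / 1528 * 100 = 39.79%

39.79%


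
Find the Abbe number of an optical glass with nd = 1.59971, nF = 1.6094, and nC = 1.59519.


Abbe number formula: Vd = (nd - 1) / (nF - nC)
  nd - 1 = 1.59971 - 1 = 0.59971
  nF - nC = 1.6094 - 1.59519 = 0.01421
  Vd = 0.59971 / 0.01421 = 42.2

42.2


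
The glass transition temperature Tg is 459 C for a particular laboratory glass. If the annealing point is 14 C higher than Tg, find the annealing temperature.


The annealing temperature is Tg plus the offset:
  T_anneal = 459 + 14 = 473 C

473 C


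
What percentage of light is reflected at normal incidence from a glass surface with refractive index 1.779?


Fresnel reflectance at normal incidence:
  R = ((n - 1)/(n + 1))^2
  (n - 1)/(n + 1) = (1.779 - 1)/(1.779 + 1) = 0.280317
  R = 0.280317^2 = 0.0785776
  R(%) = 0.0785776 * 100 = 7.858%

7.858%


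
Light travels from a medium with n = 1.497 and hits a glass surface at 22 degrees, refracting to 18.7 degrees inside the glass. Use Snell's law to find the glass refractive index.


Apply Snell's law: n1 * sin(theta1) = n2 * sin(theta2)
  n2 = n1 * sin(theta1) / sin(theta2)
  sin(22) = 0.374607
  sin(18.7) = 0.320613
  n2 = 1.497 * 0.374607 / 0.320613 = 1.7491

1.7491


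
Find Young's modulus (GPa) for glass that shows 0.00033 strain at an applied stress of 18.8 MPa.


Young's modulus: E = stress / strain
  E = 18.8 MPa / 0.00033 = 56969.7 MPa
Convert to GPa: 56969.7 / 1000 = 56.97 GPa

56.97 GPa


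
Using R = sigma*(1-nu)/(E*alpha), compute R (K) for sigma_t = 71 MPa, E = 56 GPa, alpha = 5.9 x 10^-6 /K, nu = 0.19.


Thermal shock resistance: R = sigma * (1 - nu) / (E * alpha)
  Numerator = 71 * (1 - 0.19) = 57.51
  Denominator = 56 * 1000 * (5.9 x 10^-6) = 0.3304
  R = 57.51 / 0.3304 = 174.1 K

174.1 K


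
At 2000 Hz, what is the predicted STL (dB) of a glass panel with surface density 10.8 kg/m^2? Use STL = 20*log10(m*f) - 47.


Mass law: STL = 20 * log10(m * f) - 47
  m * f = 10.8 * 2000 = 21600
  log10(21600) = 4.33445
  STL = 20 * 4.33445 - 47 = 86.689 - 47 = 39.7 dB

39.7 dB


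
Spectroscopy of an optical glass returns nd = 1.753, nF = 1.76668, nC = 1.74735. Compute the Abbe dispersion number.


Abbe number formula: Vd = (nd - 1) / (nF - nC)
  nd - 1 = 1.753 - 1 = 0.753
  nF - nC = 1.76668 - 1.74735 = 0.01933
  Vd = 0.753 / 0.01933 = 38.95

38.95


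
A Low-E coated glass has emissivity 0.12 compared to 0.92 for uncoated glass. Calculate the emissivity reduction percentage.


Percentage reduction = (1 - coated/uncoated) * 100
  Ratio = 0.12 / 0.92 = 0.1304
  Reduction = (1 - 0.1304) * 100 = 87.0%

87.0%


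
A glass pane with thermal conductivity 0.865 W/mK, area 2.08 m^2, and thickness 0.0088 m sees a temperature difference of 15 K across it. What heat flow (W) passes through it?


Fourier's law: Q = k * A * dT / t
  Q = 0.865 * 2.08 * 15 / 0.0088
  Q = 26.988 / 0.0088 = 3066.8 W

3066.8 W


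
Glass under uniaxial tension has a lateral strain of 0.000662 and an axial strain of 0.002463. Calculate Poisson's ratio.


Poisson's ratio: nu = lateral strain / axial strain
  nu = 0.000662 / 0.002463 = 0.2688

0.2688


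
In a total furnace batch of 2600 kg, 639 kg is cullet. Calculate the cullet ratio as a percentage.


Cullet ratio = (cullet mass / total batch mass) * 100
  Ratio = 639 / 2600 * 100 = 24.58%

24.58%


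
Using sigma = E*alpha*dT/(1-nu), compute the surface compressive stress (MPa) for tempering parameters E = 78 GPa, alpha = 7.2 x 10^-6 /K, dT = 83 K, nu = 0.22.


Tempering stress: sigma = E * alpha * dT / (1 - nu)
  E (MPa) = 78 * 1000 = 78000
  Numerator = 78000 * (7.2 x 10^-6) * 83 = 46.6128
  Denominator = 1 - 0.22 = 0.78
  sigma = 46.6128 / 0.78 = 59.8 MPa

59.8 MPa


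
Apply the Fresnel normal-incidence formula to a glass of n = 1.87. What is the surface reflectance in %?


Fresnel reflectance at normal incidence:
  R = ((n - 1)/(n + 1))^2
  (n - 1)/(n + 1) = (1.87 - 1)/(1.87 + 1) = 0.303136
  R = 0.303136^2 = 0.0918914
  R(%) = 0.0918914 * 100 = 9.189%

9.189%


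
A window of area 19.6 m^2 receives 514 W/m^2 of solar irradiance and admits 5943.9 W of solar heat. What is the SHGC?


Rearrange Q = Area * SHGC * Irradiance:
  SHGC = Q / (Area * Irradiance)
  SHGC = 5943.9 / (19.6 * 514) = 0.59

0.59


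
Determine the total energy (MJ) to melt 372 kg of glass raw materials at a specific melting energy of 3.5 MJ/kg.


Total energy = mass * specific energy
  E = 372 * 3.5 = 1302 MJ

1302 MJ


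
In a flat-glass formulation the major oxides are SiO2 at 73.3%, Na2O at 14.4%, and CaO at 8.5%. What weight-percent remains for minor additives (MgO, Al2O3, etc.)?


Sum the three major oxides:
  SiO2 + Na2O + CaO = 73.3 + 14.4 + 8.5 = 96.2%
Subtract from 100%:
  Others = 100 - 96.2 = 3.8%

3.8%


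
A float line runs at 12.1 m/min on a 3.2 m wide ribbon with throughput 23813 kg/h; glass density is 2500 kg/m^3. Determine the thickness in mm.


Ribbon cross-section from mass balance:
  Volume rate = throughput / density = 23813 / 2500 = 9.5252 m^3/h
  thickness = volume rate / (speed * 60 * width), i.e.
  thickness = throughput / (60 * speed * width * density) * 1000
  thickness = 23813 / (60 * 12.1 * 3.2 * 2500) * 1000 = 4.1 mm

4.1 mm


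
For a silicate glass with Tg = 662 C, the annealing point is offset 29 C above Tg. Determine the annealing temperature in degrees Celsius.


The annealing temperature is Tg plus the offset:
  T_anneal = 662 + 29 = 691 C

691 C


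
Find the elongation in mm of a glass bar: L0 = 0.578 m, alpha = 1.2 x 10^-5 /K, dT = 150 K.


Thermal expansion formula: dL = alpha * L0 * dT
  dL = (1.2 x 10^-5) * 0.578 * 150 = 0.0010404 m
Convert to mm: 0.0010404 * 1000 = 1.0404 mm

1.0404 mm


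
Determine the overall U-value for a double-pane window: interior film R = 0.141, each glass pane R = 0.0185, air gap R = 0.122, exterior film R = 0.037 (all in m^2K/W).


Total thermal resistance (series):
  R_total = R_in + R_glass + R_air + R_glass + R_out
  R_total = 0.141 + 0.0185 + 0.122 + 0.0185 + 0.037 = 0.337 m^2K/W
U-value = 1 / R_total = 1 / 0.337 = 2.967 W/m^2K

2.967 W/m^2K


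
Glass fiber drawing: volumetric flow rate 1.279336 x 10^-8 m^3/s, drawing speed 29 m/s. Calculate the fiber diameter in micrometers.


Cross-sectional area from continuity:
  A = Q / v = 1.279336 x 10^-8 / 29 = 4.411503 x 10^-10 m^2
Diameter from circular cross-section:
  d = sqrt(4A / pi) * 10^6 (m -> um)
  d = sqrt(4 * 4.411503 x 10^-10 / pi) * 10^6 = 23.7 um

23.7 um


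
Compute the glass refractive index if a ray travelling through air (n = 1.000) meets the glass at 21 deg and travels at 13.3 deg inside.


Apply Snell's law: n1 * sin(theta1) = n2 * sin(theta2)
  n2 = n1 * sin(theta1) / sin(theta2)
  sin(21) = 0.358368
  sin(13.3) = 0.23005
  n2 = 1.000 * 0.358368 / 0.23005 = 1.5578

1.5578


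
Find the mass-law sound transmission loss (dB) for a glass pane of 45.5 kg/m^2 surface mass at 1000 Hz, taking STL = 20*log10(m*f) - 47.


Mass law: STL = 20 * log10(m * f) - 47
  m * f = 45.5 * 1000 = 45500
  log10(45500) = 4.65801
  STL = 20 * 4.65801 - 47 = 93.1602 - 47 = 46.2 dB

46.2 dB


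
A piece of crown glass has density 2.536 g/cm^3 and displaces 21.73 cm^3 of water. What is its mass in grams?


Rearrange rho = m / V:
  m = rho * V
  m = 2.536 * 21.73 = 55.107 g

55.107 g


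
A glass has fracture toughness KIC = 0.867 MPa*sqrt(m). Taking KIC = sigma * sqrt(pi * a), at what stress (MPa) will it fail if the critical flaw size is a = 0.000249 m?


Rearrange KIC = sigma * sqrt(pi * a):
  sigma = KIC / sqrt(pi * a)
  sqrt(pi * 0.000249) = 0.027969
  sigma = 0.867 / 0.027969 = 31.0 MPa

31.0 MPa


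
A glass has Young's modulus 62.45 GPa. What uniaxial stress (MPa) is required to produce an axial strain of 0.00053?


Rearrange E = sigma / epsilon:
  sigma = E * epsilon
  E (MPa) = 62.45 * 1000 = 62450
  sigma = 62450 * 0.00053 = 33.1 MPa

33.1 MPa


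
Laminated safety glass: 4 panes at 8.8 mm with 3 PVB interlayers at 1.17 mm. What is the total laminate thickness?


Total thickness = glass contribution + PVB contribution
  Glass: 4 * 8.8 = 35.2 mm
  PVB: 3 * 1.17 = 3.51 mm
  Total = 35.2 + 3.51 = 38.71 mm

38.71 mm


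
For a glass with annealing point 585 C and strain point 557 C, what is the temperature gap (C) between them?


Gap = T_anneal - T_strain:
  gap = 585 - 557 = 28 C

28 C


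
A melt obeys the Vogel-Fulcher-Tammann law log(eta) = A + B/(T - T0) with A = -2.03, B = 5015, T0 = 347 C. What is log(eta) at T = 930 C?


VFT equation: log(eta) = A + B / (T - T0)
  T - T0 = 930 - 347 = 583
  B / (T - T0) = 5015 / 583 = 8.602
  log(eta) = -2.03 + 8.602 = 6.572

6.572


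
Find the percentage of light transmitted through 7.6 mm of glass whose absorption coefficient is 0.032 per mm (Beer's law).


Beer-Lambert law: T = exp(-alpha * thickness)
  exponent = -0.032 * 7.6 = -0.2432
  T = exp(-0.2432) = 0.7841
  Percentage = 0.7841 * 100 = 78.41%

78.41%


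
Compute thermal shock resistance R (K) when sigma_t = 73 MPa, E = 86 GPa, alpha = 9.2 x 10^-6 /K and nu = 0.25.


Thermal shock resistance: R = sigma * (1 - nu) / (E * alpha)
  Numerator = 73 * (1 - 0.25) = 54.75
  Denominator = 86 * 1000 * (9.2 x 10^-6) = 0.7912
  R = 54.75 / 0.7912 = 69.2 K

69.2 K


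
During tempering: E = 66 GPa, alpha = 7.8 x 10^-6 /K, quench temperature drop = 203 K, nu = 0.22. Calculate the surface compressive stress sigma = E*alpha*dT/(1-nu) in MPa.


Tempering stress: sigma = E * alpha * dT / (1 - nu)
  E (MPa) = 66 * 1000 = 66000
  Numerator = 66000 * (7.8 x 10^-6) * 203 = 104.5044
  Denominator = 1 - 0.22 = 0.78
  sigma = 104.5044 / 0.78 = 134.0 MPa

134.0 MPa


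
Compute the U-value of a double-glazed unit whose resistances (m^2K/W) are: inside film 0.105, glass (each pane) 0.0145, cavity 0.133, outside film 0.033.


Total thermal resistance (series):
  R_total = R_in + R_glass + R_air + R_glass + R_out
  R_total = 0.105 + 0.0145 + 0.133 + 0.0145 + 0.033 = 0.3 m^2K/W
U-value = 1 / R_total = 1 / 0.3 = 3.333 W/m^2K

3.333 W/m^2K


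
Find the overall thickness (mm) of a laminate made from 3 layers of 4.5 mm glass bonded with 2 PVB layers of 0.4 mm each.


Total thickness = glass contribution + PVB contribution
  Glass: 3 * 4.5 = 13.5 mm
  PVB: 2 * 0.4 = 0.8 mm
  Total = 13.5 + 0.8 = 14.3 mm

14.3 mm


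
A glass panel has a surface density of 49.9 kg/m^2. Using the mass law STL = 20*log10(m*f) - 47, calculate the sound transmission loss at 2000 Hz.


Mass law: STL = 20 * log10(m * f) - 47
  m * f = 49.9 * 2000 = 99800
  log10(99800) = 4.99913
  STL = 20 * 4.99913 - 47 = 99.9826 - 47 = 53.0 dB

53.0 dB


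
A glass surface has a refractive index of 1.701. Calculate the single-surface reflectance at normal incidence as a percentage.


Fresnel reflectance at normal incidence:
  R = ((n - 1)/(n + 1))^2
  (n - 1)/(n + 1) = (1.701 - 1)/(1.701 + 1) = 0.259534
  R = 0.259534^2 = 0.0673579
  R(%) = 0.0673579 * 100 = 6.736%

6.736%


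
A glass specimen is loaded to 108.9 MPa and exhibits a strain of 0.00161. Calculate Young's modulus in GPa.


Young's modulus: E = stress / strain
  E = 108.9 MPa / 0.00161 = 67639.75 MPa
Convert to GPa: 67639.75 / 1000 = 67.64 GPa

67.64 GPa


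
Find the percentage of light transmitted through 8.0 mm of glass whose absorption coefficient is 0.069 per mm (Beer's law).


Beer-Lambert law: T = exp(-alpha * thickness)
  exponent = -0.069 * 8.0 = -0.552
  T = exp(-0.552) = 0.5758
  Percentage = 0.5758 * 100 = 57.58%

57.58%


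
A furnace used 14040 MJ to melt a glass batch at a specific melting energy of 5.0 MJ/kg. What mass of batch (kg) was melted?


Rearrange E = m * s for m:
  m = E / s
  m = 14040 / 5.0 = 2808.0 kg

2808.0 kg


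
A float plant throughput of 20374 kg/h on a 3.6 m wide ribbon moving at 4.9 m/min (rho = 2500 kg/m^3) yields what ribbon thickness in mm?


Ribbon cross-section from mass balance:
  Volume rate = throughput / density = 20374 / 2500 = 8.1496 m^3/h
  thickness = volume rate / (speed * 60 * width), i.e.
  thickness = throughput / (60 * speed * width * density) * 1000
  thickness = 20374 / (60 * 4.9 * 3.6 * 2500) * 1000 = 7.7 mm

7.7 mm


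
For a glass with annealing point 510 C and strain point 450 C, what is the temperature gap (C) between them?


Gap = T_anneal - T_strain:
  gap = 510 - 450 = 60 C

60 C


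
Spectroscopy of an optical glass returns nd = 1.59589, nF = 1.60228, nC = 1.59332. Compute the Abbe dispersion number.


Abbe number formula: Vd = (nd - 1) / (nF - nC)
  nd - 1 = 1.59589 - 1 = 0.59589
  nF - nC = 1.60228 - 1.59332 = 0.00896
  Vd = 0.59589 / 0.00896 = 66.51

66.51


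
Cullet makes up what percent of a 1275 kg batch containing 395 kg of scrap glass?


Cullet ratio = (cullet mass / total batch mass) * 100
  Ratio = 395 / 1275 * 100 = 30.98%

30.98%


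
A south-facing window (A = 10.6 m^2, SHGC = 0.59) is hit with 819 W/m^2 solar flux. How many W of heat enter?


Solar heat gain: Q = Area * SHGC * Irradiance
  Q = 10.6 * 0.59 * 819 = 5122 W

5122 W


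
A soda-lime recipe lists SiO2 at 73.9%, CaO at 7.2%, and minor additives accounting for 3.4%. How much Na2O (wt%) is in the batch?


Pieces sum to 100%:
  Na2O = 100 - (SiO2 + CaO + others)
  Na2O = 100 - (73.9 + 7.2 + 3.4) = 15.5%

15.5%


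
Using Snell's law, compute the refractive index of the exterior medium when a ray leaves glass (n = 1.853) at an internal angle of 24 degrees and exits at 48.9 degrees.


Apply Snell's law: n1 * sin(theta1) = n2 * sin(theta2)
  n2 = n1 * sin(theta1) / sin(theta2)
  sin(24) = 0.406737
  sin(48.9) = 0.753563
  n2 = 1.853 * 0.406737 / 0.753563 = 1.0002

1.0002


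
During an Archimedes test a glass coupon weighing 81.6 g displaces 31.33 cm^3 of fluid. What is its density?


Use the definition of density:
  rho = mass / volume
  rho = 81.6 / 31.33 = 2.605 g/cm^3

2.605 g/cm^3


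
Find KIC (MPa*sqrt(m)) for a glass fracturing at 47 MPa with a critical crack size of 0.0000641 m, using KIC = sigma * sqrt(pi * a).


Fracture toughness: KIC = sigma * sqrt(pi * a)
  pi * a = pi * 0.0000641 = 0.000201376
  sqrt(pi * a) = 0.014191
  KIC = 47 * 0.014191 = 0.667 MPa*sqrt(m)

0.667 MPa*sqrt(m)


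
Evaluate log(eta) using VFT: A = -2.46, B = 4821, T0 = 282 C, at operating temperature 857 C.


VFT equation: log(eta) = A + B / (T - T0)
  T - T0 = 857 - 282 = 575
  B / (T - T0) = 4821 / 575 = 8.384
  log(eta) = -2.46 + 8.384 = 5.924

5.924


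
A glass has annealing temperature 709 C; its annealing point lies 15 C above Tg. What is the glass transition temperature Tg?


Rearrange T_anneal = Tg + offset for Tg:
  Tg = T_anneal - offset = 709 - 15 = 694 C

694 C


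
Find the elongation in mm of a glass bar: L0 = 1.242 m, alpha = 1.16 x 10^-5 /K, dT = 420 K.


Thermal expansion formula: dL = alpha * L0 * dT
  dL = (1.16 x 10^-5) * 1.242 * 420 = 0.00605102 m
Convert to mm: 0.00605102 * 1000 = 6.051 mm

6.051 mm


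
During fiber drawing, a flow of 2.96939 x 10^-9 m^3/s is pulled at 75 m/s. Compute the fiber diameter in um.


Cross-sectional area from continuity:
  A = Q / v = 2.96939 x 10^-9 / 75 = 3.959187 x 10^-11 m^2
Diameter from circular cross-section:
  d = sqrt(4A / pi) * 10^6 (m -> um)
  d = sqrt(4 * 3.959187 x 10^-11 / pi) * 10^6 = 7.1 um

7.1 um


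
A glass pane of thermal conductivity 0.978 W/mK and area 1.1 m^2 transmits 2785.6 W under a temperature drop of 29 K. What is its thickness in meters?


Fourier's law: t = k * A * dT / Q
  t = 0.978 * 1.1 * 29 / 2785.6
  t = 31.1982 / 2785.6 = 0.0112 m

0.0112 m


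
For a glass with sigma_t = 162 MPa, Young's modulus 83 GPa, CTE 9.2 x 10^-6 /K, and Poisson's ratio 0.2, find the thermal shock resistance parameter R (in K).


Thermal shock resistance: R = sigma * (1 - nu) / (E * alpha)
  Numerator = 162 * (1 - 0.2) = 129.6
  Denominator = 83 * 1000 * (9.2 x 10^-6) = 0.7636
  R = 129.6 / 0.7636 = 169.7 K

169.7 K


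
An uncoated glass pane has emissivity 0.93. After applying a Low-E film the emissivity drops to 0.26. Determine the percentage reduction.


Percentage reduction = (1 - coated/uncoated) * 100
  Ratio = 0.26 / 0.93 = 0.2796
  Reduction = (1 - 0.2796) * 100 = 72.0%

72.0%


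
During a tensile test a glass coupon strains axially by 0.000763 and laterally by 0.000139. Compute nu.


Poisson's ratio: nu = lateral strain / axial strain
  nu = 0.000139 / 0.000763 = 0.1822

0.1822


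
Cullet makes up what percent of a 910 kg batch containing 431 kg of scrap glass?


Cullet ratio = (cullet mass / total batch mass) * 100
  Ratio = 431 / 910 * 100 = 47.36%

47.36%


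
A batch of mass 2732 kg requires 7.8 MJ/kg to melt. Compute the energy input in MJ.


Total energy = mass * specific energy
  E = 2732 * 7.8 = 21309.6 MJ

21309.6 MJ


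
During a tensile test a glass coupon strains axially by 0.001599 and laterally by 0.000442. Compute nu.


Poisson's ratio: nu = lateral strain / axial strain
  nu = 0.000442 / 0.001599 = 0.2764

0.2764


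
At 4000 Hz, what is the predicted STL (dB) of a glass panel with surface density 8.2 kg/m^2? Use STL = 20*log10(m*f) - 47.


Mass law: STL = 20 * log10(m * f) - 47
  m * f = 8.2 * 4000 = 32800
  log10(32800) = 4.51587
  STL = 20 * 4.51587 - 47 = 90.3174 - 47 = 43.3 dB

43.3 dB


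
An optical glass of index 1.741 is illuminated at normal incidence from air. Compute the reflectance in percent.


Fresnel reflectance at normal incidence:
  R = ((n - 1)/(n + 1))^2
  (n - 1)/(n + 1) = (1.741 - 1)/(1.741 + 1) = 0.270339
  R = 0.270339^2 = 0.0730832
  R(%) = 0.0730832 * 100 = 7.308%

7.308%


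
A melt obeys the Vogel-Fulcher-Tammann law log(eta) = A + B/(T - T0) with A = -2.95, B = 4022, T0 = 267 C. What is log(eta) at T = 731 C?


VFT equation: log(eta) = A + B / (T - T0)
  T - T0 = 731 - 267 = 464
  B / (T - T0) = 4022 / 464 = 8.668
  log(eta) = -2.95 + 8.668 = 5.718

5.718


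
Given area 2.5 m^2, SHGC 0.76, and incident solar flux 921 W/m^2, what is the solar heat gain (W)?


Solar heat gain: Q = Area * SHGC * Irradiance
  Q = 2.5 * 0.76 * 921 = 1749.9 W

1749.9 W


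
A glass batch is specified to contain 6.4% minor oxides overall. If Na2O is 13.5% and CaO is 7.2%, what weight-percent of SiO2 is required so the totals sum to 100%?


Known pieces sum to 100%:
  SiO2 = 100 - (others + Na2O + CaO)
  SiO2 = 100 - (6.4 + 13.5 + 7.2) = 72.9%

72.9%


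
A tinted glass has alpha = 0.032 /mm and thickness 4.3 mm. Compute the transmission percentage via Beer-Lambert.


Beer-Lambert law: T = exp(-alpha * thickness)
  exponent = -0.032 * 4.3 = -0.1376
  T = exp(-0.1376) = 0.8714
  Percentage = 0.8714 * 100 = 87.14%

87.14%


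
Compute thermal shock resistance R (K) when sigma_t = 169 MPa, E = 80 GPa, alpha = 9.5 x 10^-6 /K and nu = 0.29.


Thermal shock resistance: R = sigma * (1 - nu) / (E * alpha)
  Numerator = 169 * (1 - 0.29) = 119.99
  Denominator = 80 * 1000 * (9.5 x 10^-6) = 0.76
  R = 119.99 / 0.76 = 157.9 K

157.9 K


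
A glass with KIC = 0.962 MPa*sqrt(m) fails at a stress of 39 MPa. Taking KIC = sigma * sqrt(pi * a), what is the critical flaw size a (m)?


Rearrange KIC = sigma * sqrt(pi * a):
  sqrt(pi * a) = KIC / sigma
  sqrt(pi * a) = 0.962 / 39 = 0.024667
  a = (KIC / sigma)^2 / pi
  a = 0.024667^2 / pi = 0.0001937 m

0.0001937 m


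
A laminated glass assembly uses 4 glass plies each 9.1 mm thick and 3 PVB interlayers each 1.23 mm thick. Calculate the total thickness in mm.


Total thickness = glass contribution + PVB contribution
  Glass: 4 * 9.1 = 36.4 mm
  PVB: 3 * 1.23 = 3.69 mm
  Total = 36.4 + 3.69 = 40.09 mm

40.09 mm


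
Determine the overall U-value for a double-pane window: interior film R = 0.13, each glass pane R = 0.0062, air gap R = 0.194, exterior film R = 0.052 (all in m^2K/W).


Total thermal resistance (series):
  R_total = R_in + R_glass + R_air + R_glass + R_out
  R_total = 0.13 + 0.0062 + 0.194 + 0.0062 + 0.052 = 0.3884 m^2K/W
U-value = 1 / R_total = 1 / 0.3884 = 2.575 W/m^2K

2.575 W/m^2K


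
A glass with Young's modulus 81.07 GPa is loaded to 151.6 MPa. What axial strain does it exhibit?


Rearrange E = sigma / epsilon:
  epsilon = sigma / E
  E (MPa) = 81.07 * 1000 = 81070
  epsilon = 151.6 / 81070 = 0.00187

0.00187


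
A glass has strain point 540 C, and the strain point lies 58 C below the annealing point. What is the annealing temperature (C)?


T_anneal = T_strain + gap:
  T_anneal = 540 + 58 = 598 C

598 C


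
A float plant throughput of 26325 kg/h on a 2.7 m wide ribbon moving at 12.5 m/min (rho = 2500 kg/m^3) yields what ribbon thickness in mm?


Ribbon cross-section from mass balance:
  Volume rate = throughput / density = 26325 / 2500 = 10.53 m^3/h
  thickness = volume rate / (speed * 60 * width), i.e.
  thickness = throughput / (60 * speed * width * density) * 1000
  thickness = 26325 / (60 * 12.5 * 2.7 * 2500) * 1000 = 5.2 mm

5.2 mm


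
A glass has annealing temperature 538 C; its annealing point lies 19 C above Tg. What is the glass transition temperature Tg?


Rearrange T_anneal = Tg + offset for Tg:
  Tg = T_anneal - offset = 538 - 19 = 519 C

519 C


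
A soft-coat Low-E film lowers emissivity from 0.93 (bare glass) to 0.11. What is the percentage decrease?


Percentage reduction = (1 - coated/uncoated) * 100
  Ratio = 0.11 / 0.93 = 0.1183
  Reduction = (1 - 0.1183) * 100 = 88.2%

88.2%


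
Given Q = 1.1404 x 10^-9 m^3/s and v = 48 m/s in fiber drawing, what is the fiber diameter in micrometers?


Cross-sectional area from continuity:
  A = Q / v = 1.1404 x 10^-9 / 48 = 2.375833 x 10^-11 m^2
Diameter from circular cross-section:
  d = sqrt(4A / pi) * 10^6 (m -> um)
  d = sqrt(4 * 2.375833 x 10^-11 / pi) * 10^6 = 5.5 um

5.5 um


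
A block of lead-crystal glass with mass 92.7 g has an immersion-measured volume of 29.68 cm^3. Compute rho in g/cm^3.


Use the definition of density:
  rho = mass / volume
  rho = 92.7 / 29.68 = 3.123 g/cm^3

3.123 g/cm^3


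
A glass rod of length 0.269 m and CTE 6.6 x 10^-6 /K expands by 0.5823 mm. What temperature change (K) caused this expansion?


Rearrange dL = alpha * L0 * dT for dT:
  dT = dL / (alpha * L0)
  dL (m) = 0.5823 / 1000 = 0.0005823
  dT = 0.0005823 / ((6.6 x 10^-6) * 0.269) = 328.0 K

328.0 K


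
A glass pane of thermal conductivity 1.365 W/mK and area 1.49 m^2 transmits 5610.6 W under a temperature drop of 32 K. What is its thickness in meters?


Fourier's law: t = k * A * dT / Q
  t = 1.365 * 1.49 * 32 / 5610.6
  t = 65.0832 / 5610.6 = 0.0116 m

0.0116 m


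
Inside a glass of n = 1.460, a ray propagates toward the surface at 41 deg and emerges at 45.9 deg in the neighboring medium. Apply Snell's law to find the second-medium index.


Apply Snell's law: n1 * sin(theta1) = n2 * sin(theta2)
  n2 = n1 * sin(theta1) / sin(theta2)
  sin(41) = 0.656059
  sin(45.9) = 0.718126
  n2 = 1.460 * 0.656059 / 0.718126 = 1.3338

1.3338


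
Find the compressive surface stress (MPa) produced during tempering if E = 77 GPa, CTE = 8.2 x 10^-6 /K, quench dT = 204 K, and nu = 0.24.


Tempering stress: sigma = E * alpha * dT / (1 - nu)
  E (MPa) = 77 * 1000 = 77000
  Numerator = 77000 * (8.2 x 10^-6) * 204 = 128.8056
  Denominator = 1 - 0.24 = 0.76
  sigma = 128.8056 / 0.76 = 169.5 MPa

169.5 MPa


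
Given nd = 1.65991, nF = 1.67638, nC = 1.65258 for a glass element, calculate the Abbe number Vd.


Abbe number formula: Vd = (nd - 1) / (nF - nC)
  nd - 1 = 1.65991 - 1 = 0.65991
  nF - nC = 1.67638 - 1.65258 = 0.0238
  Vd = 0.65991 / 0.0238 = 27.73

27.73


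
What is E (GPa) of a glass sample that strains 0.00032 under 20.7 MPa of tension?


Young's modulus: E = stress / strain
  E = 20.7 MPa / 0.00032 = 64687.5 MPa
Convert to GPa: 64687.5 / 1000 = 64.69 GPa

64.69 GPa


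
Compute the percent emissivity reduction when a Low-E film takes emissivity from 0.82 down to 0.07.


Percentage reduction = (1 - coated/uncoated) * 100
  Ratio = 0.07 / 0.82 = 0.0854
  Reduction = (1 - 0.0854) * 100 = 91.5%

91.5%


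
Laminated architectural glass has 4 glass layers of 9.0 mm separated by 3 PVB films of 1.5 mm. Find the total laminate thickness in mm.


Total thickness = glass contribution + PVB contribution
  Glass: 4 * 9.0 = 36.0 mm
  PVB: 3 * 1.5 = 4.5 mm
  Total = 36.0 + 4.5 = 40.5 mm

40.5 mm


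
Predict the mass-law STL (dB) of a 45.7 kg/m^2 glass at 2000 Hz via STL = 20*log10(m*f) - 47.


Mass law: STL = 20 * log10(m * f) - 47
  m * f = 45.7 * 2000 = 91400
  log10(91400) = 4.96095
  STL = 20 * 4.96095 - 47 = 99.219 - 47 = 52.2 dB

52.2 dB


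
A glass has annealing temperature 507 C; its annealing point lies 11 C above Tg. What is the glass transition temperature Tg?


Rearrange T_anneal = Tg + offset for Tg:
  Tg = T_anneal - offset = 507 - 11 = 496 C

496 C


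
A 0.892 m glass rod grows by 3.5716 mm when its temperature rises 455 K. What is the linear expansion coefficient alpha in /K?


Rearrange dL = alpha * L0 * dT for alpha:
  alpha = dL / (L0 * dT)
  alpha = (3.5716 / 1000) / (0.892 * 455) = 0.0000088 /K = 8.8 x 10^-6 /K

8.8 x 10^-6 /K


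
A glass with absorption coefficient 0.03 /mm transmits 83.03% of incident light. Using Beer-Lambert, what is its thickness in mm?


Rearrange T = exp(-alpha * thickness):
  thickness = -ln(T) / alpha
  T = 83.03/100 = 0.8303
  ln(T) = -0.18597
  -ln(T) = 0.18597
  thickness = 0.18597 / 0.03 = 6.2 mm

6.2 mm


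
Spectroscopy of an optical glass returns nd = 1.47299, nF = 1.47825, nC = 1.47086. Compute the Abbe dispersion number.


Abbe number formula: Vd = (nd - 1) / (nF - nC)
  nd - 1 = 1.47299 - 1 = 0.47299
  nF - nC = 1.47825 - 1.47086 = 0.00739
  Vd = 0.47299 / 0.00739 = 64.0

64.0


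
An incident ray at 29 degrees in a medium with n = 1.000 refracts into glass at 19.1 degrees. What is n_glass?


Apply Snell's law: n1 * sin(theta1) = n2 * sin(theta2)
  n2 = n1 * sin(theta1) / sin(theta2)
  sin(29) = 0.48481
  sin(19.1) = 0.327218
  n2 = 1.000 * 0.48481 / 0.327218 = 1.4816

1.4816
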